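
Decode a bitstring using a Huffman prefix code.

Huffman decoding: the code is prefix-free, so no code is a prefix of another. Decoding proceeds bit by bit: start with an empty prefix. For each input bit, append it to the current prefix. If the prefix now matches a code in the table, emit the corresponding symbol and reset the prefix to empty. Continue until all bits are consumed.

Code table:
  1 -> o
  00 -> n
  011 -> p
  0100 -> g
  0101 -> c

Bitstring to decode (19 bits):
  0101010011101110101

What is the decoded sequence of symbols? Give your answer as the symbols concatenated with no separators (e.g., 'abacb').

Answer: cgooopoc

Derivation:
Bit 0: prefix='0' (no match yet)
Bit 1: prefix='01' (no match yet)
Bit 2: prefix='010' (no match yet)
Bit 3: prefix='0101' -> emit 'c', reset
Bit 4: prefix='0' (no match yet)
Bit 5: prefix='01' (no match yet)
Bit 6: prefix='010' (no match yet)
Bit 7: prefix='0100' -> emit 'g', reset
Bit 8: prefix='1' -> emit 'o', reset
Bit 9: prefix='1' -> emit 'o', reset
Bit 10: prefix='1' -> emit 'o', reset
Bit 11: prefix='0' (no match yet)
Bit 12: prefix='01' (no match yet)
Bit 13: prefix='011' -> emit 'p', reset
Bit 14: prefix='1' -> emit 'o', reset
Bit 15: prefix='0' (no match yet)
Bit 16: prefix='01' (no match yet)
Bit 17: prefix='010' (no match yet)
Bit 18: prefix='0101' -> emit 'c', reset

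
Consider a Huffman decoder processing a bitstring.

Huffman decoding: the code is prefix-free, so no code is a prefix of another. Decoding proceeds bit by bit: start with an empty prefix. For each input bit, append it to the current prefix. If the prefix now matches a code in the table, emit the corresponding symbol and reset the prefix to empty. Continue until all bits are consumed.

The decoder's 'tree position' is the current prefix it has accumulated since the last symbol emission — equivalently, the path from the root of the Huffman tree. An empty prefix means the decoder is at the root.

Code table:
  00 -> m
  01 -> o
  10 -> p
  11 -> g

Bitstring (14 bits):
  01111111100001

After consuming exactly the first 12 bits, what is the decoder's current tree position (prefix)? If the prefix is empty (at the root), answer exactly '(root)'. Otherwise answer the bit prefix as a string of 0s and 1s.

Answer: (root)

Derivation:
Bit 0: prefix='0' (no match yet)
Bit 1: prefix='01' -> emit 'o', reset
Bit 2: prefix='1' (no match yet)
Bit 3: prefix='11' -> emit 'g', reset
Bit 4: prefix='1' (no match yet)
Bit 5: prefix='11' -> emit 'g', reset
Bit 6: prefix='1' (no match yet)
Bit 7: prefix='11' -> emit 'g', reset
Bit 8: prefix='1' (no match yet)
Bit 9: prefix='10' -> emit 'p', reset
Bit 10: prefix='0' (no match yet)
Bit 11: prefix='00' -> emit 'm', reset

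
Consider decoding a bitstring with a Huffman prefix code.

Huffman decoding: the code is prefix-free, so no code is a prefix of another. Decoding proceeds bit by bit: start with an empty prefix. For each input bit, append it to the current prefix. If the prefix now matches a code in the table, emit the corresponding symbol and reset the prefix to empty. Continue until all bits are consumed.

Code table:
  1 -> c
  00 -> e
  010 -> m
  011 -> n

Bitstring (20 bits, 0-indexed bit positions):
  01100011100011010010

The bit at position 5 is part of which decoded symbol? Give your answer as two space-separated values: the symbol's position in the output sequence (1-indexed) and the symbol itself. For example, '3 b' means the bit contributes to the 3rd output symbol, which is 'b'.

Answer: 3 n

Derivation:
Bit 0: prefix='0' (no match yet)
Bit 1: prefix='01' (no match yet)
Bit 2: prefix='011' -> emit 'n', reset
Bit 3: prefix='0' (no match yet)
Bit 4: prefix='00' -> emit 'e', reset
Bit 5: prefix='0' (no match yet)
Bit 6: prefix='01' (no match yet)
Bit 7: prefix='011' -> emit 'n', reset
Bit 8: prefix='1' -> emit 'c', reset
Bit 9: prefix='0' (no match yet)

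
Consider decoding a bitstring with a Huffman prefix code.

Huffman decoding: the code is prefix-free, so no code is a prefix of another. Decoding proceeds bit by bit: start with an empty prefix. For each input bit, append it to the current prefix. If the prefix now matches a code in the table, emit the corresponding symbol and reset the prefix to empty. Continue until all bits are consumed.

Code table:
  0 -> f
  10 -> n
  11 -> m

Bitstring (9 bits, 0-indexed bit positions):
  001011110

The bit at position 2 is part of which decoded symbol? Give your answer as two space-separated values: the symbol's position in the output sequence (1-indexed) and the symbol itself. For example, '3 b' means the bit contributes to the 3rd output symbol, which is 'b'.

Bit 0: prefix='0' -> emit 'f', reset
Bit 1: prefix='0' -> emit 'f', reset
Bit 2: prefix='1' (no match yet)
Bit 3: prefix='10' -> emit 'n', reset
Bit 4: prefix='1' (no match yet)
Bit 5: prefix='11' -> emit 'm', reset
Bit 6: prefix='1' (no match yet)

Answer: 3 n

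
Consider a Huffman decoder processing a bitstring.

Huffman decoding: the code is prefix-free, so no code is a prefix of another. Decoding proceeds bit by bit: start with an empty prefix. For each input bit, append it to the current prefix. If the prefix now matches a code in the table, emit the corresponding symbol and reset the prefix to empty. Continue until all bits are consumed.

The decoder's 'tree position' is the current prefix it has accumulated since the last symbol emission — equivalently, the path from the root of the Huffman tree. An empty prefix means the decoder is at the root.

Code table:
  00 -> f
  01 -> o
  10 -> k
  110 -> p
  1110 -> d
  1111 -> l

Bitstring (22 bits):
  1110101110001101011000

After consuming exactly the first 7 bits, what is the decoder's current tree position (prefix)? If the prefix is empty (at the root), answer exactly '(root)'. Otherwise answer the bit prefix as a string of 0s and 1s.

Bit 0: prefix='1' (no match yet)
Bit 1: prefix='11' (no match yet)
Bit 2: prefix='111' (no match yet)
Bit 3: prefix='1110' -> emit 'd', reset
Bit 4: prefix='1' (no match yet)
Bit 5: prefix='10' -> emit 'k', reset
Bit 6: prefix='1' (no match yet)

Answer: 1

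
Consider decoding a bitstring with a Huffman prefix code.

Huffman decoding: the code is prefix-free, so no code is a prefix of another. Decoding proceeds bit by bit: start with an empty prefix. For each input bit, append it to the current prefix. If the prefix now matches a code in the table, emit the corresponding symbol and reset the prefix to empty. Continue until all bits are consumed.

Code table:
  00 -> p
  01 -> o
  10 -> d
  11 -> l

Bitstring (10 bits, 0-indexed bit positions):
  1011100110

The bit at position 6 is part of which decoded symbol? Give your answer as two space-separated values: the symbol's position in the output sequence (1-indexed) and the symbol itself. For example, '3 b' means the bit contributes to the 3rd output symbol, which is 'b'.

Bit 0: prefix='1' (no match yet)
Bit 1: prefix='10' -> emit 'd', reset
Bit 2: prefix='1' (no match yet)
Bit 3: prefix='11' -> emit 'l', reset
Bit 4: prefix='1' (no match yet)
Bit 5: prefix='10' -> emit 'd', reset
Bit 6: prefix='0' (no match yet)
Bit 7: prefix='01' -> emit 'o', reset
Bit 8: prefix='1' (no match yet)
Bit 9: prefix='10' -> emit 'd', reset

Answer: 4 o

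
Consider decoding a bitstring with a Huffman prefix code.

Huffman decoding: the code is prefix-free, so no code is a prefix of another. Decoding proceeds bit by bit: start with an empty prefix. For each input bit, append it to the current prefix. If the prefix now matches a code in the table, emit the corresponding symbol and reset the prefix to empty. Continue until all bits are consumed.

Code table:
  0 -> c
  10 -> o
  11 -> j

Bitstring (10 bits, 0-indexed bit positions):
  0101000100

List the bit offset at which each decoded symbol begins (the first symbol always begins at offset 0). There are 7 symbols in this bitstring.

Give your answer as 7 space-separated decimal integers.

Answer: 0 1 3 5 6 7 9

Derivation:
Bit 0: prefix='0' -> emit 'c', reset
Bit 1: prefix='1' (no match yet)
Bit 2: prefix='10' -> emit 'o', reset
Bit 3: prefix='1' (no match yet)
Bit 4: prefix='10' -> emit 'o', reset
Bit 5: prefix='0' -> emit 'c', reset
Bit 6: prefix='0' -> emit 'c', reset
Bit 7: prefix='1' (no match yet)
Bit 8: prefix='10' -> emit 'o', reset
Bit 9: prefix='0' -> emit 'c', reset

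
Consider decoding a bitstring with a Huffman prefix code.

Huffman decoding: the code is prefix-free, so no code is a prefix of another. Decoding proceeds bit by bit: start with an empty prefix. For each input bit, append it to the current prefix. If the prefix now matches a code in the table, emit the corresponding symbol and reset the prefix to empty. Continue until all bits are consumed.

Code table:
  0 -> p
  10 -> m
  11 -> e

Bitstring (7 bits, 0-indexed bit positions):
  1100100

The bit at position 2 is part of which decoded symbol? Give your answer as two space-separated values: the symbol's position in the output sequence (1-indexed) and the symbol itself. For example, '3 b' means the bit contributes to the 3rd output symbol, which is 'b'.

Answer: 2 p

Derivation:
Bit 0: prefix='1' (no match yet)
Bit 1: prefix='11' -> emit 'e', reset
Bit 2: prefix='0' -> emit 'p', reset
Bit 3: prefix='0' -> emit 'p', reset
Bit 4: prefix='1' (no match yet)
Bit 5: prefix='10' -> emit 'm', reset
Bit 6: prefix='0' -> emit 'p', reset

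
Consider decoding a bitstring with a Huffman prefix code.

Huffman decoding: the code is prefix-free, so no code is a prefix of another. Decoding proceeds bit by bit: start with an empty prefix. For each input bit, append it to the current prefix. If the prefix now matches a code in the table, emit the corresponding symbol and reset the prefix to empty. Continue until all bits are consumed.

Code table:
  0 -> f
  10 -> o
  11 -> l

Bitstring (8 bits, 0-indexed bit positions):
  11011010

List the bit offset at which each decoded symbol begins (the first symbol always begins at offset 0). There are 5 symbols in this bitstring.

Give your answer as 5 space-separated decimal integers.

Answer: 0 2 3 5 6

Derivation:
Bit 0: prefix='1' (no match yet)
Bit 1: prefix='11' -> emit 'l', reset
Bit 2: prefix='0' -> emit 'f', reset
Bit 3: prefix='1' (no match yet)
Bit 4: prefix='11' -> emit 'l', reset
Bit 5: prefix='0' -> emit 'f', reset
Bit 6: prefix='1' (no match yet)
Bit 7: prefix='10' -> emit 'o', reset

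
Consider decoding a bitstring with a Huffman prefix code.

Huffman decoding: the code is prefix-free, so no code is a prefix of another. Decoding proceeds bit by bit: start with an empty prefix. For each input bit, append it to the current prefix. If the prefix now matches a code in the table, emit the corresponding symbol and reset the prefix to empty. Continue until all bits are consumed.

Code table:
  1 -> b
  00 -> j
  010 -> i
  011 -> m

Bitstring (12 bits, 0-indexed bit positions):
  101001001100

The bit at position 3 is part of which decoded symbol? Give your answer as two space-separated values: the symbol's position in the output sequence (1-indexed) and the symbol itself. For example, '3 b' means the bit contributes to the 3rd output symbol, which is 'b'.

Bit 0: prefix='1' -> emit 'b', reset
Bit 1: prefix='0' (no match yet)
Bit 2: prefix='01' (no match yet)
Bit 3: prefix='010' -> emit 'i', reset
Bit 4: prefix='0' (no match yet)
Bit 5: prefix='01' (no match yet)
Bit 6: prefix='010' -> emit 'i', reset
Bit 7: prefix='0' (no match yet)

Answer: 2 i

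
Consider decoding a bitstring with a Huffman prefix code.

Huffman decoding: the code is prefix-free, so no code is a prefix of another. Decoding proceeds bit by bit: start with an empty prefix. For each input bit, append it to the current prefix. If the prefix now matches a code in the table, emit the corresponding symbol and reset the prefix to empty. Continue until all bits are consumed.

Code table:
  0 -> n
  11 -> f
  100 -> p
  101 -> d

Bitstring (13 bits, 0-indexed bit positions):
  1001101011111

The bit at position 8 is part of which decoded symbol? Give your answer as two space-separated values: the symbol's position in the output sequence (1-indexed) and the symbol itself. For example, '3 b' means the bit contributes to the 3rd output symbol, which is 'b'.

Answer: 4 d

Derivation:
Bit 0: prefix='1' (no match yet)
Bit 1: prefix='10' (no match yet)
Bit 2: prefix='100' -> emit 'p', reset
Bit 3: prefix='1' (no match yet)
Bit 4: prefix='11' -> emit 'f', reset
Bit 5: prefix='0' -> emit 'n', reset
Bit 6: prefix='1' (no match yet)
Bit 7: prefix='10' (no match yet)
Bit 8: prefix='101' -> emit 'd', reset
Bit 9: prefix='1' (no match yet)
Bit 10: prefix='11' -> emit 'f', reset
Bit 11: prefix='1' (no match yet)
Bit 12: prefix='11' -> emit 'f', reset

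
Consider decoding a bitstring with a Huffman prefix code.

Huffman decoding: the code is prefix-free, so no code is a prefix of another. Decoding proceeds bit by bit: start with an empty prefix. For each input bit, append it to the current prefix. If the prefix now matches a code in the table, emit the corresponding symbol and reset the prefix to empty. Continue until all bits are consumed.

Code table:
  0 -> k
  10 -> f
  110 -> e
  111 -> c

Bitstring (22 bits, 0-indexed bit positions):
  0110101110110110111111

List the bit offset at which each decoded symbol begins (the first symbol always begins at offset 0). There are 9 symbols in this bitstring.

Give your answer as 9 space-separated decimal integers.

Bit 0: prefix='0' -> emit 'k', reset
Bit 1: prefix='1' (no match yet)
Bit 2: prefix='11' (no match yet)
Bit 3: prefix='110' -> emit 'e', reset
Bit 4: prefix='1' (no match yet)
Bit 5: prefix='10' -> emit 'f', reset
Bit 6: prefix='1' (no match yet)
Bit 7: prefix='11' (no match yet)
Bit 8: prefix='111' -> emit 'c', reset
Bit 9: prefix='0' -> emit 'k', reset
Bit 10: prefix='1' (no match yet)
Bit 11: prefix='11' (no match yet)
Bit 12: prefix='110' -> emit 'e', reset
Bit 13: prefix='1' (no match yet)
Bit 14: prefix='11' (no match yet)
Bit 15: prefix='110' -> emit 'e', reset
Bit 16: prefix='1' (no match yet)
Bit 17: prefix='11' (no match yet)
Bit 18: prefix='111' -> emit 'c', reset
Bit 19: prefix='1' (no match yet)
Bit 20: prefix='11' (no match yet)
Bit 21: prefix='111' -> emit 'c', reset

Answer: 0 1 4 6 9 10 13 16 19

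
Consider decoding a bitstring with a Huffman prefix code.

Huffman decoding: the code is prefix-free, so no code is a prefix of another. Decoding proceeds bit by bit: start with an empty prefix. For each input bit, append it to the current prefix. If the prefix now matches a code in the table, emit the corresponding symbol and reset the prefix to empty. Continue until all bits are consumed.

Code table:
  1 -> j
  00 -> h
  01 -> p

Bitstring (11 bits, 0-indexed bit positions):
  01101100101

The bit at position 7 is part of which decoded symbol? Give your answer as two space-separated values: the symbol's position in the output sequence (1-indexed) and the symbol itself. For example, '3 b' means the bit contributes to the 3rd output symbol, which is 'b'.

Bit 0: prefix='0' (no match yet)
Bit 1: prefix='01' -> emit 'p', reset
Bit 2: prefix='1' -> emit 'j', reset
Bit 3: prefix='0' (no match yet)
Bit 4: prefix='01' -> emit 'p', reset
Bit 5: prefix='1' -> emit 'j', reset
Bit 6: prefix='0' (no match yet)
Bit 7: prefix='00' -> emit 'h', reset
Bit 8: prefix='1' -> emit 'j', reset
Bit 9: prefix='0' (no match yet)
Bit 10: prefix='01' -> emit 'p', reset

Answer: 5 h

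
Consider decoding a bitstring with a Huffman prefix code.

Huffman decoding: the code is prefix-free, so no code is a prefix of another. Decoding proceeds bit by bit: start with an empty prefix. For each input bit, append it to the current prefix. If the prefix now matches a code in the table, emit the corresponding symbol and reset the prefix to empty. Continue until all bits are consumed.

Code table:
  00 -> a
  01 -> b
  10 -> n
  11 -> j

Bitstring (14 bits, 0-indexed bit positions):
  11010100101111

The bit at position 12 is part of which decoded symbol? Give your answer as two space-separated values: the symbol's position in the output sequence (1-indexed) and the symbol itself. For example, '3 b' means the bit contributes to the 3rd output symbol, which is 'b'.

Answer: 7 j

Derivation:
Bit 0: prefix='1' (no match yet)
Bit 1: prefix='11' -> emit 'j', reset
Bit 2: prefix='0' (no match yet)
Bit 3: prefix='01' -> emit 'b', reset
Bit 4: prefix='0' (no match yet)
Bit 5: prefix='01' -> emit 'b', reset
Bit 6: prefix='0' (no match yet)
Bit 7: prefix='00' -> emit 'a', reset
Bit 8: prefix='1' (no match yet)
Bit 9: prefix='10' -> emit 'n', reset
Bit 10: prefix='1' (no match yet)
Bit 11: prefix='11' -> emit 'j', reset
Bit 12: prefix='1' (no match yet)
Bit 13: prefix='11' -> emit 'j', reset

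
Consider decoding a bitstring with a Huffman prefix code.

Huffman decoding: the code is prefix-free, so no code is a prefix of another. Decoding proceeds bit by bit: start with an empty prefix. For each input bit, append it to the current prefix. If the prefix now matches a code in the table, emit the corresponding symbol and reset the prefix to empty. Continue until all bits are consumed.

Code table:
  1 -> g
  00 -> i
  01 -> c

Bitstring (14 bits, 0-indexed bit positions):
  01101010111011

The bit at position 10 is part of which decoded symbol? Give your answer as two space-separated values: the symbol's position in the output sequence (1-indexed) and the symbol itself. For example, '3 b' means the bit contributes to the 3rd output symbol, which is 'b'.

Answer: 7 g

Derivation:
Bit 0: prefix='0' (no match yet)
Bit 1: prefix='01' -> emit 'c', reset
Bit 2: prefix='1' -> emit 'g', reset
Bit 3: prefix='0' (no match yet)
Bit 4: prefix='01' -> emit 'c', reset
Bit 5: prefix='0' (no match yet)
Bit 6: prefix='01' -> emit 'c', reset
Bit 7: prefix='0' (no match yet)
Bit 8: prefix='01' -> emit 'c', reset
Bit 9: prefix='1' -> emit 'g', reset
Bit 10: prefix='1' -> emit 'g', reset
Bit 11: prefix='0' (no match yet)
Bit 12: prefix='01' -> emit 'c', reset
Bit 13: prefix='1' -> emit 'g', reset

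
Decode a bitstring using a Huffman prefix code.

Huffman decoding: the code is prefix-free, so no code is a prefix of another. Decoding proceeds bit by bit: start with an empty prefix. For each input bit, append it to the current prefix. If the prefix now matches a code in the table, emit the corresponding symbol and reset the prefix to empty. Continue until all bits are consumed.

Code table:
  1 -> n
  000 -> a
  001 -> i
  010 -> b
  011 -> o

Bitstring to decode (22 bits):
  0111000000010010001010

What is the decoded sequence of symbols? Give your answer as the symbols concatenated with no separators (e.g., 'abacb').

Answer: onaabbib

Derivation:
Bit 0: prefix='0' (no match yet)
Bit 1: prefix='01' (no match yet)
Bit 2: prefix='011' -> emit 'o', reset
Bit 3: prefix='1' -> emit 'n', reset
Bit 4: prefix='0' (no match yet)
Bit 5: prefix='00' (no match yet)
Bit 6: prefix='000' -> emit 'a', reset
Bit 7: prefix='0' (no match yet)
Bit 8: prefix='00' (no match yet)
Bit 9: prefix='000' -> emit 'a', reset
Bit 10: prefix='0' (no match yet)
Bit 11: prefix='01' (no match yet)
Bit 12: prefix='010' -> emit 'b', reset
Bit 13: prefix='0' (no match yet)
Bit 14: prefix='01' (no match yet)
Bit 15: prefix='010' -> emit 'b', reset
Bit 16: prefix='0' (no match yet)
Bit 17: prefix='00' (no match yet)
Bit 18: prefix='001' -> emit 'i', reset
Bit 19: prefix='0' (no match yet)
Bit 20: prefix='01' (no match yet)
Bit 21: prefix='010' -> emit 'b', reset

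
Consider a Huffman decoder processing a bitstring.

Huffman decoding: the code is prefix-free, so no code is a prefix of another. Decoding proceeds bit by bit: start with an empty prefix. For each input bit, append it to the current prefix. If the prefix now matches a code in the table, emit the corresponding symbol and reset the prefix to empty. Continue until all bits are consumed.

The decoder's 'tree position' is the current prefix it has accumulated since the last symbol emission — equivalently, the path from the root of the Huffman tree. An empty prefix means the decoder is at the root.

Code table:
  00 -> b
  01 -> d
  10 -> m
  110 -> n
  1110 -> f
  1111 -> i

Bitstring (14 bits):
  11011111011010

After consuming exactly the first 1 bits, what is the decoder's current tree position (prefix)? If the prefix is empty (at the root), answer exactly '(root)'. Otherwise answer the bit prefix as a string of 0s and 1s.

Answer: 1

Derivation:
Bit 0: prefix='1' (no match yet)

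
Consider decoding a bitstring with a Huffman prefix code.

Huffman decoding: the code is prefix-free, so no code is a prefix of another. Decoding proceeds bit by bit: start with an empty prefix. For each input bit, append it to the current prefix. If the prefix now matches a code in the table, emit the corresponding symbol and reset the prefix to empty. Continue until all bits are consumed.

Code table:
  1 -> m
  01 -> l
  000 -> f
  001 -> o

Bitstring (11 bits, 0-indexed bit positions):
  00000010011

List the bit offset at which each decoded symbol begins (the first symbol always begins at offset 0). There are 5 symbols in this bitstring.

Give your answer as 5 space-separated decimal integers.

Answer: 0 3 6 7 10

Derivation:
Bit 0: prefix='0' (no match yet)
Bit 1: prefix='00' (no match yet)
Bit 2: prefix='000' -> emit 'f', reset
Bit 3: prefix='0' (no match yet)
Bit 4: prefix='00' (no match yet)
Bit 5: prefix='000' -> emit 'f', reset
Bit 6: prefix='1' -> emit 'm', reset
Bit 7: prefix='0' (no match yet)
Bit 8: prefix='00' (no match yet)
Bit 9: prefix='001' -> emit 'o', reset
Bit 10: prefix='1' -> emit 'm', reset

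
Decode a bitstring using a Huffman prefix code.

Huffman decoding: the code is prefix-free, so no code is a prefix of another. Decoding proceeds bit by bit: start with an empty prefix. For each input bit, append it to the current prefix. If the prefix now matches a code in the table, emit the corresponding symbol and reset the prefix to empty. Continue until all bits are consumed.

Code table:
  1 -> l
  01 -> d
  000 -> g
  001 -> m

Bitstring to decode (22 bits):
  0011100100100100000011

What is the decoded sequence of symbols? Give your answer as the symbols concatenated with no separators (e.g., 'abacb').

Bit 0: prefix='0' (no match yet)
Bit 1: prefix='00' (no match yet)
Bit 2: prefix='001' -> emit 'm', reset
Bit 3: prefix='1' -> emit 'l', reset
Bit 4: prefix='1' -> emit 'l', reset
Bit 5: prefix='0' (no match yet)
Bit 6: prefix='00' (no match yet)
Bit 7: prefix='001' -> emit 'm', reset
Bit 8: prefix='0' (no match yet)
Bit 9: prefix='00' (no match yet)
Bit 10: prefix='001' -> emit 'm', reset
Bit 11: prefix='0' (no match yet)
Bit 12: prefix='00' (no match yet)
Bit 13: prefix='001' -> emit 'm', reset
Bit 14: prefix='0' (no match yet)
Bit 15: prefix='00' (no match yet)
Bit 16: prefix='000' -> emit 'g', reset
Bit 17: prefix='0' (no match yet)
Bit 18: prefix='00' (no match yet)
Bit 19: prefix='000' -> emit 'g', reset
Bit 20: prefix='1' -> emit 'l', reset
Bit 21: prefix='1' -> emit 'l', reset

Answer: mllmmmggll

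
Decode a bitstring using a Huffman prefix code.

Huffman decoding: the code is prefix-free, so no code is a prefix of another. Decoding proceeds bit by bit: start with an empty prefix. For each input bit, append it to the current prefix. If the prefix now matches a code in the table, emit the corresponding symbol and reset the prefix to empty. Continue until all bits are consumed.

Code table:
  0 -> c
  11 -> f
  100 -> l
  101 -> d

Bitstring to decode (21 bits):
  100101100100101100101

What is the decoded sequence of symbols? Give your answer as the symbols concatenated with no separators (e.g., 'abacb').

Bit 0: prefix='1' (no match yet)
Bit 1: prefix='10' (no match yet)
Bit 2: prefix='100' -> emit 'l', reset
Bit 3: prefix='1' (no match yet)
Bit 4: prefix='10' (no match yet)
Bit 5: prefix='101' -> emit 'd', reset
Bit 6: prefix='1' (no match yet)
Bit 7: prefix='10' (no match yet)
Bit 8: prefix='100' -> emit 'l', reset
Bit 9: prefix='1' (no match yet)
Bit 10: prefix='10' (no match yet)
Bit 11: prefix='100' -> emit 'l', reset
Bit 12: prefix='1' (no match yet)
Bit 13: prefix='10' (no match yet)
Bit 14: prefix='101' -> emit 'd', reset
Bit 15: prefix='1' (no match yet)
Bit 16: prefix='10' (no match yet)
Bit 17: prefix='100' -> emit 'l', reset
Bit 18: prefix='1' (no match yet)
Bit 19: prefix='10' (no match yet)
Bit 20: prefix='101' -> emit 'd', reset

Answer: ldlldld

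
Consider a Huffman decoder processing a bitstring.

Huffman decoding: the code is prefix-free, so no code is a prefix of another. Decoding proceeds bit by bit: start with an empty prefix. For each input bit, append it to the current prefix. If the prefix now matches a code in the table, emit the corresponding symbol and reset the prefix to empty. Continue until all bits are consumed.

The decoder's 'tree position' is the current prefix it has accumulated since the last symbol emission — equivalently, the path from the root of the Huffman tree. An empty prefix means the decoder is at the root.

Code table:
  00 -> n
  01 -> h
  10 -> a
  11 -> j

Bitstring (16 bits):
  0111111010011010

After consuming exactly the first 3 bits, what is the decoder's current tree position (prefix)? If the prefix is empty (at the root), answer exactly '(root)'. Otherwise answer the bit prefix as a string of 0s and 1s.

Answer: 1

Derivation:
Bit 0: prefix='0' (no match yet)
Bit 1: prefix='01' -> emit 'h', reset
Bit 2: prefix='1' (no match yet)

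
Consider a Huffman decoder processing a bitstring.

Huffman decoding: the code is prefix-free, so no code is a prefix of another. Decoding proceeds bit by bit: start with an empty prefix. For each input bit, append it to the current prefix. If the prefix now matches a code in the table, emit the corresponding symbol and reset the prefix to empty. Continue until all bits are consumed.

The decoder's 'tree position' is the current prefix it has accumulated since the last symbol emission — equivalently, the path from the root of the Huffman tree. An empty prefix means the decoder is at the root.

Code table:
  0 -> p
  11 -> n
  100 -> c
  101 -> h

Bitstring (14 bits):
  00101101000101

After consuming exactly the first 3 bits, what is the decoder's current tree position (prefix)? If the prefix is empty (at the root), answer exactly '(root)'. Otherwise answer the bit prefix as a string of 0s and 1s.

Bit 0: prefix='0' -> emit 'p', reset
Bit 1: prefix='0' -> emit 'p', reset
Bit 2: prefix='1' (no match yet)

Answer: 1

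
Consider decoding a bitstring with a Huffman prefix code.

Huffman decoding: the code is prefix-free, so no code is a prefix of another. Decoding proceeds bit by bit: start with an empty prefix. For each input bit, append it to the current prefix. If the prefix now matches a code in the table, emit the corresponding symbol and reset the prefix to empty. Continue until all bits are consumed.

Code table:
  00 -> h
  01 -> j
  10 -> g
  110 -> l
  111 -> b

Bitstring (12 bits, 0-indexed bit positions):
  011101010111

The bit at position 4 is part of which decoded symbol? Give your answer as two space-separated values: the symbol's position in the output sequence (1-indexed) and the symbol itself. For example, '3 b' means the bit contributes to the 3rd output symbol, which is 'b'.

Answer: 2 l

Derivation:
Bit 0: prefix='0' (no match yet)
Bit 1: prefix='01' -> emit 'j', reset
Bit 2: prefix='1' (no match yet)
Bit 3: prefix='11' (no match yet)
Bit 4: prefix='110' -> emit 'l', reset
Bit 5: prefix='1' (no match yet)
Bit 6: prefix='10' -> emit 'g', reset
Bit 7: prefix='1' (no match yet)
Bit 8: prefix='10' -> emit 'g', reset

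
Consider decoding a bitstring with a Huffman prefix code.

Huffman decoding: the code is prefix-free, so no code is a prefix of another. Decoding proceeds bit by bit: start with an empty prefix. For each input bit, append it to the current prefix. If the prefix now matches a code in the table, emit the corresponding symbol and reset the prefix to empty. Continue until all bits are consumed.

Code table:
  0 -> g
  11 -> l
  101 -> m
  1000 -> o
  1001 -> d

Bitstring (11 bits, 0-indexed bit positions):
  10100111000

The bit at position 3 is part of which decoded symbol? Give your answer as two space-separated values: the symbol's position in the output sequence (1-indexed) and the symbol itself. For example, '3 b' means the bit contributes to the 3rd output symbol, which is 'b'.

Bit 0: prefix='1' (no match yet)
Bit 1: prefix='10' (no match yet)
Bit 2: prefix='101' -> emit 'm', reset
Bit 3: prefix='0' -> emit 'g', reset
Bit 4: prefix='0' -> emit 'g', reset
Bit 5: prefix='1' (no match yet)
Bit 6: prefix='11' -> emit 'l', reset
Bit 7: prefix='1' (no match yet)

Answer: 2 g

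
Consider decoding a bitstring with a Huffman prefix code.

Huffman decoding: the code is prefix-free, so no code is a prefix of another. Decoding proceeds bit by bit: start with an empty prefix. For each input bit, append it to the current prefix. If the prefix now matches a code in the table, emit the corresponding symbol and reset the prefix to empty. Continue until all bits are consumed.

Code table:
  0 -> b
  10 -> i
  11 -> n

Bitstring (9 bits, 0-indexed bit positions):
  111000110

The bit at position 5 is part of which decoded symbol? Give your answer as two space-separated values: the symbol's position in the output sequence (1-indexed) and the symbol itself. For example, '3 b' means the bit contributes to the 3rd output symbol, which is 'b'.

Bit 0: prefix='1' (no match yet)
Bit 1: prefix='11' -> emit 'n', reset
Bit 2: prefix='1' (no match yet)
Bit 3: prefix='10' -> emit 'i', reset
Bit 4: prefix='0' -> emit 'b', reset
Bit 5: prefix='0' -> emit 'b', reset
Bit 6: prefix='1' (no match yet)
Bit 7: prefix='11' -> emit 'n', reset
Bit 8: prefix='0' -> emit 'b', reset

Answer: 4 b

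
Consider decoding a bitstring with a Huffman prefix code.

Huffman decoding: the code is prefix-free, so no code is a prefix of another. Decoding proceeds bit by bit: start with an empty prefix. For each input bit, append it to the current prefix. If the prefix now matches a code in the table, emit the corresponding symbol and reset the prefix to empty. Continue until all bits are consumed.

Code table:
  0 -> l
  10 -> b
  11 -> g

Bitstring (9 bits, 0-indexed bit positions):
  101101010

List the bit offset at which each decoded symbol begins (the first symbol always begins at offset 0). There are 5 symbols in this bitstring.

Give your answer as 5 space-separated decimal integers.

Bit 0: prefix='1' (no match yet)
Bit 1: prefix='10' -> emit 'b', reset
Bit 2: prefix='1' (no match yet)
Bit 3: prefix='11' -> emit 'g', reset
Bit 4: prefix='0' -> emit 'l', reset
Bit 5: prefix='1' (no match yet)
Bit 6: prefix='10' -> emit 'b', reset
Bit 7: prefix='1' (no match yet)
Bit 8: prefix='10' -> emit 'b', reset

Answer: 0 2 4 5 7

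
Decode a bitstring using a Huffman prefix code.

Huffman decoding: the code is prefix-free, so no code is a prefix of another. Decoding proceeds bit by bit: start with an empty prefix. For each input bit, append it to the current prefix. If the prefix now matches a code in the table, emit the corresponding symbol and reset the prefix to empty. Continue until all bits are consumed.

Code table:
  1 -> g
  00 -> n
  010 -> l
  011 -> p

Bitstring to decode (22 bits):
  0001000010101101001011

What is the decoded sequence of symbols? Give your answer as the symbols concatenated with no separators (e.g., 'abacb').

Bit 0: prefix='0' (no match yet)
Bit 1: prefix='00' -> emit 'n', reset
Bit 2: prefix='0' (no match yet)
Bit 3: prefix='01' (no match yet)
Bit 4: prefix='010' -> emit 'l', reset
Bit 5: prefix='0' (no match yet)
Bit 6: prefix='00' -> emit 'n', reset
Bit 7: prefix='0' (no match yet)
Bit 8: prefix='01' (no match yet)
Bit 9: prefix='010' -> emit 'l', reset
Bit 10: prefix='1' -> emit 'g', reset
Bit 11: prefix='0' (no match yet)
Bit 12: prefix='01' (no match yet)
Bit 13: prefix='011' -> emit 'p', reset
Bit 14: prefix='0' (no match yet)
Bit 15: prefix='01' (no match yet)
Bit 16: prefix='010' -> emit 'l', reset
Bit 17: prefix='0' (no match yet)
Bit 18: prefix='01' (no match yet)
Bit 19: prefix='010' -> emit 'l', reset
Bit 20: prefix='1' -> emit 'g', reset
Bit 21: prefix='1' -> emit 'g', reset

Answer: nlnlgpllgg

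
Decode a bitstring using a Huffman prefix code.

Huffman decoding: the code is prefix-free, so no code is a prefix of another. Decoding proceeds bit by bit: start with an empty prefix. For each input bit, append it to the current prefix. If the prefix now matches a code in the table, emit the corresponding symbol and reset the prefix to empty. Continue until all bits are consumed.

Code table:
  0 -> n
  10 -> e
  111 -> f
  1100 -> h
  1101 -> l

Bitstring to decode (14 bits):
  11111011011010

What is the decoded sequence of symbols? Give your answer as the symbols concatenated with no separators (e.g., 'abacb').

Bit 0: prefix='1' (no match yet)
Bit 1: prefix='11' (no match yet)
Bit 2: prefix='111' -> emit 'f', reset
Bit 3: prefix='1' (no match yet)
Bit 4: prefix='11' (no match yet)
Bit 5: prefix='110' (no match yet)
Bit 6: prefix='1101' -> emit 'l', reset
Bit 7: prefix='1' (no match yet)
Bit 8: prefix='10' -> emit 'e', reset
Bit 9: prefix='1' (no match yet)
Bit 10: prefix='11' (no match yet)
Bit 11: prefix='110' (no match yet)
Bit 12: prefix='1101' -> emit 'l', reset
Bit 13: prefix='0' -> emit 'n', reset

Answer: fleln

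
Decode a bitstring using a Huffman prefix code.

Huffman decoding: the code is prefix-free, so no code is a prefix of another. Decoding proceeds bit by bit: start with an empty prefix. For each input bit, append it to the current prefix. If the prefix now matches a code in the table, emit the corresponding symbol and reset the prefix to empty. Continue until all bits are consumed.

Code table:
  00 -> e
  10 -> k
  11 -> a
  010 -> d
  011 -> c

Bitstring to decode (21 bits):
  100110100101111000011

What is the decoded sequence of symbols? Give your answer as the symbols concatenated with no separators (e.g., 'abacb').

Answer: kcddaaeea

Derivation:
Bit 0: prefix='1' (no match yet)
Bit 1: prefix='10' -> emit 'k', reset
Bit 2: prefix='0' (no match yet)
Bit 3: prefix='01' (no match yet)
Bit 4: prefix='011' -> emit 'c', reset
Bit 5: prefix='0' (no match yet)
Bit 6: prefix='01' (no match yet)
Bit 7: prefix='010' -> emit 'd', reset
Bit 8: prefix='0' (no match yet)
Bit 9: prefix='01' (no match yet)
Bit 10: prefix='010' -> emit 'd', reset
Bit 11: prefix='1' (no match yet)
Bit 12: prefix='11' -> emit 'a', reset
Bit 13: prefix='1' (no match yet)
Bit 14: prefix='11' -> emit 'a', reset
Bit 15: prefix='0' (no match yet)
Bit 16: prefix='00' -> emit 'e', reset
Bit 17: prefix='0' (no match yet)
Bit 18: prefix='00' -> emit 'e', reset
Bit 19: prefix='1' (no match yet)
Bit 20: prefix='11' -> emit 'a', reset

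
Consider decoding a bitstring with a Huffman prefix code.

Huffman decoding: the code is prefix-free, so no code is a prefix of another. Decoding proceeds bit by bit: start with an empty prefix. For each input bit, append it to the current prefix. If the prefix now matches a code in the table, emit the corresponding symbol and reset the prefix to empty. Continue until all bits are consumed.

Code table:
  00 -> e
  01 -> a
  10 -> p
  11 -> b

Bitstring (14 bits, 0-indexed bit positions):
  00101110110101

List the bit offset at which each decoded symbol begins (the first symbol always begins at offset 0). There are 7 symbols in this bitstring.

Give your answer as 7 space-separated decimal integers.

Answer: 0 2 4 6 8 10 12

Derivation:
Bit 0: prefix='0' (no match yet)
Bit 1: prefix='00' -> emit 'e', reset
Bit 2: prefix='1' (no match yet)
Bit 3: prefix='10' -> emit 'p', reset
Bit 4: prefix='1' (no match yet)
Bit 5: prefix='11' -> emit 'b', reset
Bit 6: prefix='1' (no match yet)
Bit 7: prefix='10' -> emit 'p', reset
Bit 8: prefix='1' (no match yet)
Bit 9: prefix='11' -> emit 'b', reset
Bit 10: prefix='0' (no match yet)
Bit 11: prefix='01' -> emit 'a', reset
Bit 12: prefix='0' (no match yet)
Bit 13: prefix='01' -> emit 'a', reset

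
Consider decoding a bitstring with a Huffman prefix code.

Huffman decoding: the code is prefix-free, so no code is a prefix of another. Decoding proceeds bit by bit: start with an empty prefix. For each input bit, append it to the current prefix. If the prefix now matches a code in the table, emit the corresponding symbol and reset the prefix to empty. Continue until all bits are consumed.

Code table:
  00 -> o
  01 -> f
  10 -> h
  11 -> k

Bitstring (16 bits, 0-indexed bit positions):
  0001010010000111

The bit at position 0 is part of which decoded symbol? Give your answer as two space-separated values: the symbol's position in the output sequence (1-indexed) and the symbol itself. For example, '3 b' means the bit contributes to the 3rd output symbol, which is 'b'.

Bit 0: prefix='0' (no match yet)
Bit 1: prefix='00' -> emit 'o', reset
Bit 2: prefix='0' (no match yet)
Bit 3: prefix='01' -> emit 'f', reset
Bit 4: prefix='0' (no match yet)

Answer: 1 o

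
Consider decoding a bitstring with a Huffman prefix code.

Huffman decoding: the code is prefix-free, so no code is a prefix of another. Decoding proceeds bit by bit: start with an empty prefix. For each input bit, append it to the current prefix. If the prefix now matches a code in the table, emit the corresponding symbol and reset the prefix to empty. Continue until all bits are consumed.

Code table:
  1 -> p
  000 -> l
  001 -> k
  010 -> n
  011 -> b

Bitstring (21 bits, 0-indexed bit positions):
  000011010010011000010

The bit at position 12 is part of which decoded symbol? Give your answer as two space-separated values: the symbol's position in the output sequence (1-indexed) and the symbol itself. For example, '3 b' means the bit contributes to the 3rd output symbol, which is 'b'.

Answer: 5 b

Derivation:
Bit 0: prefix='0' (no match yet)
Bit 1: prefix='00' (no match yet)
Bit 2: prefix='000' -> emit 'l', reset
Bit 3: prefix='0' (no match yet)
Bit 4: prefix='01' (no match yet)
Bit 5: prefix='011' -> emit 'b', reset
Bit 6: prefix='0' (no match yet)
Bit 7: prefix='01' (no match yet)
Bit 8: prefix='010' -> emit 'n', reset
Bit 9: prefix='0' (no match yet)
Bit 10: prefix='01' (no match yet)
Bit 11: prefix='010' -> emit 'n', reset
Bit 12: prefix='0' (no match yet)
Bit 13: prefix='01' (no match yet)
Bit 14: prefix='011' -> emit 'b', reset
Bit 15: prefix='0' (no match yet)
Bit 16: prefix='00' (no match yet)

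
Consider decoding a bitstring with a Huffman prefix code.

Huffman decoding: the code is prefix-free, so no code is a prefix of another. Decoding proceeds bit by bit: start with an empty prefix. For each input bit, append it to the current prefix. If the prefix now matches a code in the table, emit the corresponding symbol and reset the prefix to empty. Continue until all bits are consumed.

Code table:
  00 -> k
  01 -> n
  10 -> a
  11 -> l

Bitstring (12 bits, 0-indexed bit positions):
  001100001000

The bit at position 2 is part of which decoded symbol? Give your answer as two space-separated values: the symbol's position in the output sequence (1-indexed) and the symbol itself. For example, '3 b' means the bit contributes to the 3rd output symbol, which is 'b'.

Bit 0: prefix='0' (no match yet)
Bit 1: prefix='00' -> emit 'k', reset
Bit 2: prefix='1' (no match yet)
Bit 3: prefix='11' -> emit 'l', reset
Bit 4: prefix='0' (no match yet)
Bit 5: prefix='00' -> emit 'k', reset
Bit 6: prefix='0' (no match yet)

Answer: 2 l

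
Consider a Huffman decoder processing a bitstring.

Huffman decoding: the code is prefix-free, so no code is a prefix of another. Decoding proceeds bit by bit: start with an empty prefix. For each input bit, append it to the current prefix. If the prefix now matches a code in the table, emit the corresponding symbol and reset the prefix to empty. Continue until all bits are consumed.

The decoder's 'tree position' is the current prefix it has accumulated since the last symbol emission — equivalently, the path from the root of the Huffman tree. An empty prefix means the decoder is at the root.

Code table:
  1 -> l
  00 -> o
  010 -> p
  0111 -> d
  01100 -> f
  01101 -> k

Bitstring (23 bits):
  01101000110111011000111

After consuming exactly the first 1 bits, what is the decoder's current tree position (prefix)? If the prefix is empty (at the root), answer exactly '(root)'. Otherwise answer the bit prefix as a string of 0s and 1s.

Answer: 0

Derivation:
Bit 0: prefix='0' (no match yet)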